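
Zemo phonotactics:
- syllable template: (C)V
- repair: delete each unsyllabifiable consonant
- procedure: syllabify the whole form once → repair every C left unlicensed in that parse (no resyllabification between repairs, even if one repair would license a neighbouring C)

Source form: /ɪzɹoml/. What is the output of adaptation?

Syllabifying with onset maximization leaves /z/, /m/, /l/ stranded (no codas are permitted; onsets are limited to one consonant).
Deleting the stranded consonants removes /z/, /m/, /l/.

ɪɹo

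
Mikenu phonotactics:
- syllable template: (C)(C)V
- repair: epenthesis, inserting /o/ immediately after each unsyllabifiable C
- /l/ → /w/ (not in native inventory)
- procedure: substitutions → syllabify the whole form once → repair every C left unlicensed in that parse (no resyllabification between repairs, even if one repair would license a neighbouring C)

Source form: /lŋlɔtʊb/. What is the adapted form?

Substitution: /l/ → /w/, giving /wŋwɔtʊb/.
The consonants /w/, /b/ cannot be parsed into a legal (C)(C)V syllable (no codas are permitted; onsets may contain at most 2 consonants).
Each unlicensed consonant becomes the onset of a new syllable: /w/ → /wo/, /b/ → /bo/.

woŋwɔtʊbo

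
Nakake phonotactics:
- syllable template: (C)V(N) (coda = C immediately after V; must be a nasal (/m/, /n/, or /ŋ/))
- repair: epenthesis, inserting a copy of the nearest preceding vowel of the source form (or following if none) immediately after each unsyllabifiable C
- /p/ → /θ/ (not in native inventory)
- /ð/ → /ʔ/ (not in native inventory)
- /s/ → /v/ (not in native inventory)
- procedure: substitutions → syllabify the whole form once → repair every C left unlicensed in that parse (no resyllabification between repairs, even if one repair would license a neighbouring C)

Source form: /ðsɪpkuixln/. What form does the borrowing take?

ʔɪvɪθɪkuixilini

Substitution: /ð/ → /ʔ/, /s/ → /v/, /p/ → /θ/, giving /ʔvɪθkuixln/.
The consonants /ʔ/, /θ/, /x/, /l/, /n/ cannot be parsed into a legal (C)V(N) syllable (only a nasal (/m/, /n/, or /ŋ/) is licensed in coda position; onsets are limited to one consonant).
Epenthesis after each stranded consonant: /ʔ/ → /ʔɪ/, /θ/ → /θɪ/, /x/ → /xi/, /l/ → /li/, /n/ → /ni/.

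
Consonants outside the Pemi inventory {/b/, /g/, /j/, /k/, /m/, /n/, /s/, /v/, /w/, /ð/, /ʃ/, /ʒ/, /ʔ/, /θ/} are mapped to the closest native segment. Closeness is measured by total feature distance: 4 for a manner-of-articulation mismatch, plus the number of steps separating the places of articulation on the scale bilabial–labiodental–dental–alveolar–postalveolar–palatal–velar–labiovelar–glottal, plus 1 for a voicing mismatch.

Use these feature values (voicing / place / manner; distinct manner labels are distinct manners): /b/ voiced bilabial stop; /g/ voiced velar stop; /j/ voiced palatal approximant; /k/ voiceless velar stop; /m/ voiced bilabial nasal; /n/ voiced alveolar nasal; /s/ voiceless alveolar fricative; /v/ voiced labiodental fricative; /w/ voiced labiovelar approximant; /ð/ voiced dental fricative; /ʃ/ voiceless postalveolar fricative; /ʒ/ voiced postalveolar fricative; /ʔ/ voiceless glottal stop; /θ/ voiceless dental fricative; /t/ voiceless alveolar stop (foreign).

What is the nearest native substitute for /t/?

k

/k/ is closest: same manner (stop), place distance 3 (alveolar→velar), same voicing; total 3. Next closest is /b/ at distance 4.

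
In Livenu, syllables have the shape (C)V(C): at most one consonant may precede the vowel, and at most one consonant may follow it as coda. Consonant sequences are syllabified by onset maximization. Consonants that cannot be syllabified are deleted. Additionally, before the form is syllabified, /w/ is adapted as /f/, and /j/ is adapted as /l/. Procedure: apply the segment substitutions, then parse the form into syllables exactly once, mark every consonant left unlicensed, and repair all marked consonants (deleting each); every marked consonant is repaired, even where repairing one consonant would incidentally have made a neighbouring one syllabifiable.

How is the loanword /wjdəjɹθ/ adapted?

dəl

Substitution: /w/ → /f/, /j/ → /l/, giving /fldəlɹθ/.
Under (C)V(C), the unsyllabifiable consonants are /f/, /l/, /ɹ/, /θ/ (at most one coda consonant is licensed; onsets are limited to one consonant).
Deletion applies to /f/, /l/, /ɹ/, /θ/.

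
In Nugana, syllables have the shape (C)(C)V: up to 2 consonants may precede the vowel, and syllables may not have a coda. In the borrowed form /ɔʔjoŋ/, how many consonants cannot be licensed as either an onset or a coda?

Under (C)(C)V, the unsyllabifiable consonants are /ŋ/ (no codas are permitted; onsets may contain at most 2 consonants).

1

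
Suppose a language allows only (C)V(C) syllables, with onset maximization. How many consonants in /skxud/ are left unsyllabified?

The consonants /s/, /k/ cannot be parsed into a legal (C)V(C) syllable (at most one coda consonant is licensed; onsets are limited to one consonant).

2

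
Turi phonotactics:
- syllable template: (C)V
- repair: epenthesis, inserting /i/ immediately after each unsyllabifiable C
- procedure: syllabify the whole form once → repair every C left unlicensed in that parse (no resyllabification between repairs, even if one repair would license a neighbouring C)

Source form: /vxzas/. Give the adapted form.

Under (C)V, the unsyllabifiable consonants are /v/, /x/, /s/ (no codas are permitted; onsets are limited to one consonant).
Inserting the epenthetic vowel yields /v/ → /vi/, /x/ → /xi/, /s/ → /si/.

vixizasi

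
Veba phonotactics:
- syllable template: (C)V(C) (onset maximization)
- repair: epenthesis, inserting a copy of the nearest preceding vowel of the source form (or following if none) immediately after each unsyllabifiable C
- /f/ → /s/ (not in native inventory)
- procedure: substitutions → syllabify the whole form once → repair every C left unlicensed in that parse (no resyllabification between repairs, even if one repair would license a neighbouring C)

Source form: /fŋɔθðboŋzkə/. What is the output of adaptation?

sɔŋɔθðɔboŋzokə

Substitution: /f/ → /s/, giving /sŋɔθðboŋzkə/.
The consonants /s/, /ð/, /z/ cannot be parsed into a legal (C)V(C) syllable (at most one coda consonant is licensed; onsets are limited to one consonant).
Inserting the epenthetic vowel yields /s/ → /sɔ/, /ð/ → /ðɔ/, /z/ → /zo/.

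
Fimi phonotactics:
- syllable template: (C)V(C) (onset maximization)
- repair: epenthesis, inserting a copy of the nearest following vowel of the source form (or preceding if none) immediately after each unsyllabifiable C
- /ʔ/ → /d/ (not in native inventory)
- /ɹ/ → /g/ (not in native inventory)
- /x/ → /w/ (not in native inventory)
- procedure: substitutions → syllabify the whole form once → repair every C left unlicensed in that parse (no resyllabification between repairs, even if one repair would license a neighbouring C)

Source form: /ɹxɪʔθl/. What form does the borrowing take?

gɪwɪdθɪlɪ

Substitution: /ɹ/ → /g/, /x/ → /w/, /ʔ/ → /d/, giving /gwɪdθl/.
Under (C)V(C), the unsyllabifiable consonants are /g/, /θ/, /l/ (at most one coda consonant is licensed; onsets are limited to one consonant).
Epenthesis after each stranded consonant: /g/ → /gɪ/, /θ/ → /θɪ/, /l/ → /lɪ/.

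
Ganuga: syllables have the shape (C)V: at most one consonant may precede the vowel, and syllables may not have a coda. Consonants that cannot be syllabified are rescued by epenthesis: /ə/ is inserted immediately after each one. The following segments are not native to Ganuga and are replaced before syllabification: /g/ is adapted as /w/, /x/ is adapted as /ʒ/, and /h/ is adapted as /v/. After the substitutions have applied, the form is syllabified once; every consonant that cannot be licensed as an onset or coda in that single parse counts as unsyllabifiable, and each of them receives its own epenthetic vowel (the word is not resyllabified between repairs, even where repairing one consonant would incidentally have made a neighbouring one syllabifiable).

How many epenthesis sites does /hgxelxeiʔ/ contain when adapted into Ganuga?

4

After substitution the input is /vwʒelʒeiʔ/.
The unsyllabifiable consonants are /v/, /w/, /l/, /ʔ/; each receives one epenthetic vowel.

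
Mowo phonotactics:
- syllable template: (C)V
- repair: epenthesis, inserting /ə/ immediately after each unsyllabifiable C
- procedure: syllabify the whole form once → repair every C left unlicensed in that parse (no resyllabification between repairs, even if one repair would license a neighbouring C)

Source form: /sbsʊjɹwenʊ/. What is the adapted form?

səbəsʊjəɹəwenʊ

The consonants /s/, /b/, /j/, /ɹ/ cannot be parsed into a legal (C)V syllable (no codas are permitted; onsets are limited to one consonant).
Epenthesis after each stranded consonant: /s/ → /sə/, /b/ → /bə/, /j/ → /jə/, /ɹ/ → /ɹə/.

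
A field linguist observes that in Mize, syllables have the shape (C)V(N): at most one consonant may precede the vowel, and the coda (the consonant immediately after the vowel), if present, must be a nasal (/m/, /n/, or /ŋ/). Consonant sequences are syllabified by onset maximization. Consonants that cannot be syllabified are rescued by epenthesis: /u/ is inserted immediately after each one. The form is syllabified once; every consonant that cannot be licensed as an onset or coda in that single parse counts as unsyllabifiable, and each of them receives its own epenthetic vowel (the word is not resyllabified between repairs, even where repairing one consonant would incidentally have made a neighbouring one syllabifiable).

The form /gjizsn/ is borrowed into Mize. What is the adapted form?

Under (C)V(N), the unsyllabifiable consonants are /g/, /z/, /s/, /n/ (only a nasal (/m/, /n/, or /ŋ/) is licensed in coda position; onsets are limited to one consonant).
Each unlicensed consonant becomes the onset of a new syllable: /g/ → /gu/, /z/ → /zu/, /s/ → /su/, /n/ → /nu/.

gujizusunu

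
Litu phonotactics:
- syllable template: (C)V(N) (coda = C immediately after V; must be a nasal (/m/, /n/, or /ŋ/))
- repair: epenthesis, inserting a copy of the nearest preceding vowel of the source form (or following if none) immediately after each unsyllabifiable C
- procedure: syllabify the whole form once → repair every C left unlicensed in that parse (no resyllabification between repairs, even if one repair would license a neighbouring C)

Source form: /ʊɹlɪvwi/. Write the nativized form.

ʊɹʊlɪvɪwi

Syllabifying with onset maximization leaves /ɹ/, /v/ stranded (only a nasal (/m/, /n/, or /ŋ/) is licensed in coda position; onsets are limited to one consonant).
Inserting the epenthetic vowel yields /ɹ/ → /ɹʊ/, /v/ → /vɪ/.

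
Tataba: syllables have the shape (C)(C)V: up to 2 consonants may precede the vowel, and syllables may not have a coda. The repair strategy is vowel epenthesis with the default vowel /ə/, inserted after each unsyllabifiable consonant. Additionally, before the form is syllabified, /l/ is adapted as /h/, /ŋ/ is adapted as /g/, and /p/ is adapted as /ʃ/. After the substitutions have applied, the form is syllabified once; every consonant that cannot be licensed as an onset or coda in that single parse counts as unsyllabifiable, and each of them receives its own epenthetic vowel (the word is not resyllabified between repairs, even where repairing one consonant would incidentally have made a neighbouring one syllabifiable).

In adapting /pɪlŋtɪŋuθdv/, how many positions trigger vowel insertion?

After substitution the input is /ʃɪhgtɪguθdv/.
The unsyllabifiable consonants are /h/, /θ/, /d/, /v/; each receives one epenthetic vowel.

4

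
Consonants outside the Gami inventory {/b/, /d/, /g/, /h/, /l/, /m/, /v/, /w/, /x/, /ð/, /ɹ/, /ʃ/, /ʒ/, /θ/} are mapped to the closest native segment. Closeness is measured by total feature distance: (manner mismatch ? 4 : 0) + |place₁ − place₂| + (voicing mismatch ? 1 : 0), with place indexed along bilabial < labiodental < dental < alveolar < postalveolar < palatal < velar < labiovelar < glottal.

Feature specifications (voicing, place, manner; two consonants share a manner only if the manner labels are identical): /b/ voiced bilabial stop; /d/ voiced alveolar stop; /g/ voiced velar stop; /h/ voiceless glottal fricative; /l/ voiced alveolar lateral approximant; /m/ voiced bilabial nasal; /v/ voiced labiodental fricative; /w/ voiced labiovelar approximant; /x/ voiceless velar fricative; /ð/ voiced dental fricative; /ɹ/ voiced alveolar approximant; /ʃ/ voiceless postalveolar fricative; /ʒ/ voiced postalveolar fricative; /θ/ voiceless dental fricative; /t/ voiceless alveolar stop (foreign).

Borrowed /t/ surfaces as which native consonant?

/d/ is closest: same manner (stop), place distance 0 (alveolar→alveolar), voicing differs (+1); total 1. Next closest is /b/ at distance 4.

d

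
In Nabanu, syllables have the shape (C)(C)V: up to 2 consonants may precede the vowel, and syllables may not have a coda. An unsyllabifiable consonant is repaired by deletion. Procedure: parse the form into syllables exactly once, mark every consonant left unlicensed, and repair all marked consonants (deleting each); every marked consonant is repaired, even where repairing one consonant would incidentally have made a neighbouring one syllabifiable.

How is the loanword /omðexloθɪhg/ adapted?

omðexloθɪ

The consonants /h/, /g/ cannot be parsed into a legal (C)(C)V syllable (no codas are permitted; onsets may contain at most 2 consonants).
Each unlicensed consonant is deleted: /h/, /g/.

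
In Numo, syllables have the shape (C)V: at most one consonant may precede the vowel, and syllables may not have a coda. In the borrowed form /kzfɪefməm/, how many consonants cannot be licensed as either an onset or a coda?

The consonants /k/, /z/, /f/, /m/ cannot be parsed into a legal (C)V syllable (no codas are permitted; onsets are limited to one consonant).

4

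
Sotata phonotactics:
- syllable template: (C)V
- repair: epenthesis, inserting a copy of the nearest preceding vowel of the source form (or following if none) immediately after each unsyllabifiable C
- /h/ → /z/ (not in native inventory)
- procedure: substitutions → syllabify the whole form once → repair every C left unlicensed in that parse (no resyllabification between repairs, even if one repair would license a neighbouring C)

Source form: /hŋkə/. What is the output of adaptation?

zəŋəkə

Substitution: /h/ → /z/, giving /zŋkə/.
Under (C)V, the unsyllabifiable consonants are /z/, /ŋ/ (no codas are permitted; onsets are limited to one consonant).
Each unlicensed consonant becomes the onset of a new syllable: /z/ → /zə/, /ŋ/ → /ŋə/.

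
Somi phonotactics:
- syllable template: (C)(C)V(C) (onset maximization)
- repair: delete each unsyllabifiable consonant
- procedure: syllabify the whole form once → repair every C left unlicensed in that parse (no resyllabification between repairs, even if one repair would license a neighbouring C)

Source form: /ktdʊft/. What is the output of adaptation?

The consonants /k/, /t/ cannot be parsed into a legal (C)(C)V(C) syllable (at most one coda consonant is licensed; onsets may contain at most 2 consonants).
Deleting the stranded consonants removes /k/, /t/.

tdʊf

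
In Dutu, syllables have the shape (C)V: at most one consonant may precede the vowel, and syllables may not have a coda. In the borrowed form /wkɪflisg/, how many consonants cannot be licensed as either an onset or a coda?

The consonants /w/, /f/, /s/, /g/ cannot be parsed into a legal (C)V syllable (no codas are permitted; onsets are limited to one consonant).

4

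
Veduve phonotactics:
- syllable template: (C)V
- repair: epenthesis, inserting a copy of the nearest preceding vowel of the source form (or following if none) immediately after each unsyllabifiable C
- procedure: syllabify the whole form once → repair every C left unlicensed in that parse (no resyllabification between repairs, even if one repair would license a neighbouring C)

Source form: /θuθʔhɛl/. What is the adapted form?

Syllabifying with onset maximization leaves /θ/, /ʔ/, /l/ stranded (no codas are permitted; onsets are limited to one consonant).
Each unlicensed consonant becomes the onset of a new syllable: /θ/ → /θu/, /ʔ/ → /ʔu/, /l/ → /lɛ/.

θuθuʔuhɛlɛ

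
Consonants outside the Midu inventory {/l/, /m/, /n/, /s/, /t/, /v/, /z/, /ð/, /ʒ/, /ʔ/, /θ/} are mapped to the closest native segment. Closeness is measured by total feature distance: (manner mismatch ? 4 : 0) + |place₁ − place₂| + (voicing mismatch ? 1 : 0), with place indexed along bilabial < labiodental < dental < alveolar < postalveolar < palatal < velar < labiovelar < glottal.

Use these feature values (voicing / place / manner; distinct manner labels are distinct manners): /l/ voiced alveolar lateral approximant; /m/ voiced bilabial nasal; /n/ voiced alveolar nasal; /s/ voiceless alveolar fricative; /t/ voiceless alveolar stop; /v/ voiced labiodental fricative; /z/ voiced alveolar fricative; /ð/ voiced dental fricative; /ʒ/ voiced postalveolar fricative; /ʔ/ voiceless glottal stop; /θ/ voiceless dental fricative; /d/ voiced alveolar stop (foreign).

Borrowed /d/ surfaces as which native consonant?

t

/t/ is closest: same manner (stop), place distance 0 (alveolar→alveolar), voicing differs (+1); total 1. Next closest is /l/ at distance 4.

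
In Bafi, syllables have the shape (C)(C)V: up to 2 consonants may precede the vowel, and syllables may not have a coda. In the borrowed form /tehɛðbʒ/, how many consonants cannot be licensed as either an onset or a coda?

3

Syllabifying with onset maximization leaves /ð/, /b/, /ʒ/ stranded (no codas are permitted; onsets may contain at most 2 consonants).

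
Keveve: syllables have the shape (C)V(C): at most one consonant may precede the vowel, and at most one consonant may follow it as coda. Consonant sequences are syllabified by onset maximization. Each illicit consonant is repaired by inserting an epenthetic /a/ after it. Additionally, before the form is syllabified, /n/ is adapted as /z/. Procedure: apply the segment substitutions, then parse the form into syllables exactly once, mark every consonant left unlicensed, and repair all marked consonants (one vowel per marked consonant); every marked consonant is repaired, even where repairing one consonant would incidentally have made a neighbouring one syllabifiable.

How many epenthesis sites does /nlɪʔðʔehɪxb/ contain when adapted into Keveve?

After substitution the input is /zlɪʔðʔehɪxb/.
The unsyllabifiable consonants are /z/, /ð/, /b/; each receives one epenthetic vowel.

3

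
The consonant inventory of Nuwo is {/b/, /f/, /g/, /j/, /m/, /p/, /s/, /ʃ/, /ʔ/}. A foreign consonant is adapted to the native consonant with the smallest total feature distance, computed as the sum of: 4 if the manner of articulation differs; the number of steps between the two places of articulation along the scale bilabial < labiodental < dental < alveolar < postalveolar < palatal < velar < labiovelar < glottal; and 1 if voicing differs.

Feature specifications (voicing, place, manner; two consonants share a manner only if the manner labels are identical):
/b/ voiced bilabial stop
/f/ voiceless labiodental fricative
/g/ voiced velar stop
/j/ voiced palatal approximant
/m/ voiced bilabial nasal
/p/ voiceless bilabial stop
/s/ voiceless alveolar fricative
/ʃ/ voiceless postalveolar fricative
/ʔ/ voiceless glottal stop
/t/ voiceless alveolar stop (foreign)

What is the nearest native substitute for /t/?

p

/p/ is closest: same manner (stop), place distance 3 (alveolar→bilabial), same voicing; total 3. Next closest is /b/ at distance 4.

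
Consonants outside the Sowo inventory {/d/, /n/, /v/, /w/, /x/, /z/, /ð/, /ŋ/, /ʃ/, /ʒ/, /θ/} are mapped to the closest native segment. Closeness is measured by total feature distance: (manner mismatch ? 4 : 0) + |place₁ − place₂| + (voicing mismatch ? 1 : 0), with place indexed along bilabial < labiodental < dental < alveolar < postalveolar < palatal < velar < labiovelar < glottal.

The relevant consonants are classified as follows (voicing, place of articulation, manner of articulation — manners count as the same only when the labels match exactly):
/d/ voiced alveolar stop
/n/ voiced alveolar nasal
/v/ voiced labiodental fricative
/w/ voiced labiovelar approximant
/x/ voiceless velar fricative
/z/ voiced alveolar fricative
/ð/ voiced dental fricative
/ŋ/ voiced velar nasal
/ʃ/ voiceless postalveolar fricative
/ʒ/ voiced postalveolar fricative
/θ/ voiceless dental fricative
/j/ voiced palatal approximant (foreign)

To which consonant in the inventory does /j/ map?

w

/w/ is closest: same manner (approximant), place distance 2 (palatal→labiovelar), same voicing; total 2. Next closest is /ŋ/ at distance 5.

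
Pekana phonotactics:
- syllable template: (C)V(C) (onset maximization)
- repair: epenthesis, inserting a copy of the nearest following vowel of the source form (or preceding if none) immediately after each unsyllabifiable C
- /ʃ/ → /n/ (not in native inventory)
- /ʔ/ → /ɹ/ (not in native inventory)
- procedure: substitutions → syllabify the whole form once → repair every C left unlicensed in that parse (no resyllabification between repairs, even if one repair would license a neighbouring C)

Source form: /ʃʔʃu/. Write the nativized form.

Substitution: /ʃ/ → /n/, /ʔ/ → /ɹ/, giving /nɹnu/.
Syllabifying with onset maximization leaves /n/, /ɹ/ stranded (at most one coda consonant is licensed; onsets are limited to one consonant).
Inserting the epenthetic vowel yields /n/ → /nu/, /ɹ/ → /ɹu/.

nuɹunu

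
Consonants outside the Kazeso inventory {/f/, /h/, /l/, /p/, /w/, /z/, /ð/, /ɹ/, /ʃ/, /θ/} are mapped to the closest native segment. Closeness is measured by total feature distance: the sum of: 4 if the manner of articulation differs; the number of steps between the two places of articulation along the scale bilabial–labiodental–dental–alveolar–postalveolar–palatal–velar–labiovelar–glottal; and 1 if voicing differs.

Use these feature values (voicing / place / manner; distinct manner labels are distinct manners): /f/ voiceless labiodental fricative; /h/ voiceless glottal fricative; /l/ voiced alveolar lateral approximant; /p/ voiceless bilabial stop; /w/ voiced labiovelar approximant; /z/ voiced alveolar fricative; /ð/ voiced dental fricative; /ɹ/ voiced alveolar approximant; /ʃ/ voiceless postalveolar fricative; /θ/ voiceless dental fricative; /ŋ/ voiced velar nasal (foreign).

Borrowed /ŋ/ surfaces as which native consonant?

w

/w/ is closest: manner differs (nasal→approximant, +4), place distance 1 (velar→labiovelar), same voicing; total 5. Next closest is /h/ at distance 7.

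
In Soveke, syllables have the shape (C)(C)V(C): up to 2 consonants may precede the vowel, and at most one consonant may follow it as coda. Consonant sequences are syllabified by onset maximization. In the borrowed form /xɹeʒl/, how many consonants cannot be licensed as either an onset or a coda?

1

Under (C)(C)V(C), the unsyllabifiable consonants are /l/ (at most one coda consonant is licensed; onsets may contain at most 2 consonants).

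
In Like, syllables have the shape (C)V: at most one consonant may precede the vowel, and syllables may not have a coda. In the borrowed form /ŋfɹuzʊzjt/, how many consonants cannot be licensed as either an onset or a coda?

Under (C)V, the unsyllabifiable consonants are /ŋ/, /f/, /z/, /j/, /t/ (no codas are permitted; onsets are limited to one consonant).

5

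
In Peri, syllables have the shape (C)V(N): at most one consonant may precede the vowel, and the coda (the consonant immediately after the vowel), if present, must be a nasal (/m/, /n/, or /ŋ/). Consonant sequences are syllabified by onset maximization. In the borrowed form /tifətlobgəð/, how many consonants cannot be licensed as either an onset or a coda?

3

The consonants /t/, /b/, /ð/ cannot be parsed into a legal (C)V(N) syllable (only a nasal (/m/, /n/, or /ŋ/) is licensed in coda position; onsets are limited to one consonant).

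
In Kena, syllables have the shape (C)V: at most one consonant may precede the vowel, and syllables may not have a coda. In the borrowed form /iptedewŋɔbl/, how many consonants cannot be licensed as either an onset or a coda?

4

Syllabifying with onset maximization leaves /p/, /w/, /b/, /l/ stranded (no codas are permitted; onsets are limited to one consonant).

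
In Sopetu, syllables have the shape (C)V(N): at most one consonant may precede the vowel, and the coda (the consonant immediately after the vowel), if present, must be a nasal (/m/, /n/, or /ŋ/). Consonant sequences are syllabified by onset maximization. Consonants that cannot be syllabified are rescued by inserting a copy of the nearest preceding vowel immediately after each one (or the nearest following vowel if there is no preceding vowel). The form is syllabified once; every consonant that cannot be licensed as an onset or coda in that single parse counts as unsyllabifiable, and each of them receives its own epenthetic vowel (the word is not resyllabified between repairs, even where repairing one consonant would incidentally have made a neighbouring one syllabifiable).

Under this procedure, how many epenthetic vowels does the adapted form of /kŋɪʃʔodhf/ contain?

5

The unsyllabifiable consonants are /k/, /ʃ/, /d/, /h/, /f/; each receives one epenthetic vowel.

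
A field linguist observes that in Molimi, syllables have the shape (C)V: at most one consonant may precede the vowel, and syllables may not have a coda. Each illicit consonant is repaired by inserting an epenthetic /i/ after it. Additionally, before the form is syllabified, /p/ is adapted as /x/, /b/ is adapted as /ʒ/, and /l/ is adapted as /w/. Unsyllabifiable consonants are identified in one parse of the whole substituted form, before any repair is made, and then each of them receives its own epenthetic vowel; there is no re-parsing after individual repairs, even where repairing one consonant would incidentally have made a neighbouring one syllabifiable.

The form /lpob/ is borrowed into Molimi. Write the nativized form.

Substitution: /l/ → /w/, /p/ → /x/, /b/ → /ʒ/, giving /wxoʒ/.
Syllabifying with onset maximization leaves /w/, /ʒ/ stranded (no codas are permitted; onsets are limited to one consonant).
Inserting the epenthetic vowel yields /w/ → /wi/, /ʒ/ → /ʒi/.

wixoʒi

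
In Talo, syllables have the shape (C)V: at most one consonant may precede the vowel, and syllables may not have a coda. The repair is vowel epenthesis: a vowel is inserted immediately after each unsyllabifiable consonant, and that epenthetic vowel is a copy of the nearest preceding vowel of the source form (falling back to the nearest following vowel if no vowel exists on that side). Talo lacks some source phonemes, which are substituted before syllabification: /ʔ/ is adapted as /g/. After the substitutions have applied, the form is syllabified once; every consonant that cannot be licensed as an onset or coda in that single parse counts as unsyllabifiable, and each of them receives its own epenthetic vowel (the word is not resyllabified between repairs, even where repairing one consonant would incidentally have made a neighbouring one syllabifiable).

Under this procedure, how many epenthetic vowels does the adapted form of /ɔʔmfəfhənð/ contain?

5

After substitution the input is /ɔgmfəfhənð/.
The unsyllabifiable consonants are /g/, /m/, /f/, /n/, /ð/; each receives one epenthetic vowel.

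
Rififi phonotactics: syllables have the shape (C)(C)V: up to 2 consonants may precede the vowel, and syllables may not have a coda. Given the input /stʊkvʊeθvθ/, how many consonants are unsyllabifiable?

3

Syllabifying with onset maximization leaves /θ/, /v/, /θ/ stranded (no codas are permitted; onsets may contain at most 2 consonants).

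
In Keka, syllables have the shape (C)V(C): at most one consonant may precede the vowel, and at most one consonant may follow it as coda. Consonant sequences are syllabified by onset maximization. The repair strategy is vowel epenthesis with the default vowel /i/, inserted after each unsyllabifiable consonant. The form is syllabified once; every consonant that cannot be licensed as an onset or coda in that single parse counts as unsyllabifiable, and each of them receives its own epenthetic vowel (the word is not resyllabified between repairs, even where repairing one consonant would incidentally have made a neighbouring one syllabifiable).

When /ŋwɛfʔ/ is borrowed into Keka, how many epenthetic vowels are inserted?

The unsyllabifiable consonants are /ŋ/, /ʔ/; each receives one epenthetic vowel.

2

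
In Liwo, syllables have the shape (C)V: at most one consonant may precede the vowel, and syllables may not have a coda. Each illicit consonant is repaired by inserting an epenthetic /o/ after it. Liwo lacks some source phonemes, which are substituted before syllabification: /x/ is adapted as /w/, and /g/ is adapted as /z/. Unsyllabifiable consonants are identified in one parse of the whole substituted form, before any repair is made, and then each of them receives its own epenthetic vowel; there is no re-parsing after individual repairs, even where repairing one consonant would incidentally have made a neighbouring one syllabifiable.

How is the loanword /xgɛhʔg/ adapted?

wozɛhoʔozo

Substitution: /x/ → /w/, /g/ → /z/, giving /wzɛhʔz/.
The consonants /w/, /h/, /ʔ/, /z/ cannot be parsed into a legal (C)V syllable (no codas are permitted; onsets are limited to one consonant).
Inserting the epenthetic vowel yields /w/ → /wo/, /h/ → /ho/, /ʔ/ → /ʔo/, /z/ → /zo/.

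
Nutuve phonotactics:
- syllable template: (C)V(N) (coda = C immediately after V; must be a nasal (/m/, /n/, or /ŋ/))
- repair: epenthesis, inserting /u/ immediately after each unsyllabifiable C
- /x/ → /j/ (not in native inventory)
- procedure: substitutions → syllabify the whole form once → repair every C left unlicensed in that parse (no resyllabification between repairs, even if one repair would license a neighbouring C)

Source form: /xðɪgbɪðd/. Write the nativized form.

juðɪgubɪðudu

Substitution: /x/ → /j/, giving /jðɪgbɪðd/.
Under (C)V(N), the unsyllabifiable consonants are /j/, /g/, /ð/, /d/ (only a nasal (/m/, /n/, or /ŋ/) is licensed in coda position; onsets are limited to one consonant).
Inserting the epenthetic vowel yields /j/ → /ju/, /g/ → /gu/, /ð/ → /ðu/, /d/ → /du/.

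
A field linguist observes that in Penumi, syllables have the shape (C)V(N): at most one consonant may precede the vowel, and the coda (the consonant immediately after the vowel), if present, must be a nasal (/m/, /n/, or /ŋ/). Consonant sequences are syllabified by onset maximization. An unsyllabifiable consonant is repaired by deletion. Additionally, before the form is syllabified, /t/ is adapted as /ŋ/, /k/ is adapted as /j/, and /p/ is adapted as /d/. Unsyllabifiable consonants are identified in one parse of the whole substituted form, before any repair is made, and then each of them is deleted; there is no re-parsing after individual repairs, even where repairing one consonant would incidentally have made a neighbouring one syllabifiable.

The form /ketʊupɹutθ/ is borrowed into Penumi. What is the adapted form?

jeŋʊuɹuŋ

Substitution: /k/ → /j/, /t/ → /ŋ/, /p/ → /d/, giving /jeŋʊudɹuŋθ/.
Syllabifying with onset maximization leaves /d/, /θ/ stranded (only a nasal (/m/, /n/, or /ŋ/) is licensed in coda position; onsets are limited to one consonant).
Each unlicensed consonant is deleted: /d/, /θ/.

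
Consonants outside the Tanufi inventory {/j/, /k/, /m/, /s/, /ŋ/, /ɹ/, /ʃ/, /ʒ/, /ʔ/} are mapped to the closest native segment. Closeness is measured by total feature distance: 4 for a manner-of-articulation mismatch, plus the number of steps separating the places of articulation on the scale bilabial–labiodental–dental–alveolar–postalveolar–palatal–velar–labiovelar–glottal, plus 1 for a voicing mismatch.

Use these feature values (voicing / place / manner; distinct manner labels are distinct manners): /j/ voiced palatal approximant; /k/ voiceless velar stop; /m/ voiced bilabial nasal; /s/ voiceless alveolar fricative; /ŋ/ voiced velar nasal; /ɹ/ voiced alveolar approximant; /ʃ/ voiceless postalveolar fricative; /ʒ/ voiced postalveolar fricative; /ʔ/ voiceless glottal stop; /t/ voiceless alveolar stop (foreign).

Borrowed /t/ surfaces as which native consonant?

k

/k/ is closest: same manner (stop), place distance 3 (alveolar→velar), same voicing; total 3. Next closest is /s/ at distance 4.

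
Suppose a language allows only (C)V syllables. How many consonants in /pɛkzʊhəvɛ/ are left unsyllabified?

Syllabifying with onset maximization leaves /k/ stranded (no codas are permitted; onsets are limited to one consonant).

1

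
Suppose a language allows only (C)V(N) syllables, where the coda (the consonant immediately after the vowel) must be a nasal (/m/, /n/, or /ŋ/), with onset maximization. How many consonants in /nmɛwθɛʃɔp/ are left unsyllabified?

The consonants /n/, /w/, /p/ cannot be parsed into a legal (C)V(N) syllable (only a nasal (/m/, /n/, or /ŋ/) is licensed in coda position; onsets are limited to one consonant).

3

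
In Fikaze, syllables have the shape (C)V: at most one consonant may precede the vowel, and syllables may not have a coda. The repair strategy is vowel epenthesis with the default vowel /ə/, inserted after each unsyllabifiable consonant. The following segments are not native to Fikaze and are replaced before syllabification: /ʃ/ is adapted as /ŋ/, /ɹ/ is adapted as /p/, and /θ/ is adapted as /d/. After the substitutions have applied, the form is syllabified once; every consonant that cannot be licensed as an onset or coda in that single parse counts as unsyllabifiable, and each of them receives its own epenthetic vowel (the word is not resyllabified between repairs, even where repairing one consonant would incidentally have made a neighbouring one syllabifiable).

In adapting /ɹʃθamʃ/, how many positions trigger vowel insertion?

4

After substitution the input is /pŋdamŋ/.
The unsyllabifiable consonants are /p/, /ŋ/, /m/, /ŋ/; each receives one epenthetic vowel.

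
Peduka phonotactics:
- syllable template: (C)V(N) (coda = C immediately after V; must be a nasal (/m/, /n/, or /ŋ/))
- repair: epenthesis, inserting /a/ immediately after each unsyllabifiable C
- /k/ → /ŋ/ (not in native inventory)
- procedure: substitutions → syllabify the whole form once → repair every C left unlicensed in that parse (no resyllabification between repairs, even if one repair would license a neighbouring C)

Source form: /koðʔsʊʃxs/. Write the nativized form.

Substitution: /k/ → /ŋ/, giving /ŋoðʔsʊʃxs/.
Under (C)V(N), the unsyllabifiable consonants are /ð/, /ʔ/, /ʃ/, /x/, /s/ (only a nasal (/m/, /n/, or /ŋ/) is licensed in coda position; onsets are limited to one consonant).
Epenthesis after each stranded consonant: /ð/ → /ða/, /ʔ/ → /ʔa/, /ʃ/ → /ʃa/, /x/ → /xa/, /s/ → /sa/.

ŋoðaʔasʊʃaxasa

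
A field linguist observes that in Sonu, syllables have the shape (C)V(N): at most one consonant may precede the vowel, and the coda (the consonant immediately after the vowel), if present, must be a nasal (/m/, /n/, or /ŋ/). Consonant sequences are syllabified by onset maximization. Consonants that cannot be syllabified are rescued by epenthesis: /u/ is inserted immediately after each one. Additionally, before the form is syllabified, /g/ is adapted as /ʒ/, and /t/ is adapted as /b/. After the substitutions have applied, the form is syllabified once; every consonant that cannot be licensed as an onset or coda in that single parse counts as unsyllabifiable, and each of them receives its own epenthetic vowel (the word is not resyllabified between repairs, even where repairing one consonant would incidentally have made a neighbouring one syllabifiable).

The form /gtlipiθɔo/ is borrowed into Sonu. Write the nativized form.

ʒubulipiθɔo

Substitution: /g/ → /ʒ/, /t/ → /b/, giving /ʒblipiθɔo/.
The consonants /ʒ/, /b/ cannot be parsed into a legal (C)V(N) syllable (only a nasal (/m/, /n/, or /ŋ/) is licensed in coda position; onsets are limited to one consonant).
Epenthesis after each stranded consonant: /ʒ/ → /ʒu/, /b/ → /bu/.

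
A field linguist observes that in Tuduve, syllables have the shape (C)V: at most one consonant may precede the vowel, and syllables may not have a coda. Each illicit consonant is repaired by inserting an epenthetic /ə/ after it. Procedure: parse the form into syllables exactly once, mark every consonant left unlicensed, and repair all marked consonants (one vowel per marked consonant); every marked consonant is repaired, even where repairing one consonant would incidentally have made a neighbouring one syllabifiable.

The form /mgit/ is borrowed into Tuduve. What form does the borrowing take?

məgitə

The consonants /m/, /t/ cannot be parsed into a legal (C)V syllable (no codas are permitted; onsets are limited to one consonant).
Each unlicensed consonant becomes the onset of a new syllable: /m/ → /mə/, /t/ → /tə/.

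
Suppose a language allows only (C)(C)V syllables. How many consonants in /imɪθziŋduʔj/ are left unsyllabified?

2

Syllabifying with onset maximization leaves /ʔ/, /j/ stranded (no codas are permitted; onsets may contain at most 2 consonants).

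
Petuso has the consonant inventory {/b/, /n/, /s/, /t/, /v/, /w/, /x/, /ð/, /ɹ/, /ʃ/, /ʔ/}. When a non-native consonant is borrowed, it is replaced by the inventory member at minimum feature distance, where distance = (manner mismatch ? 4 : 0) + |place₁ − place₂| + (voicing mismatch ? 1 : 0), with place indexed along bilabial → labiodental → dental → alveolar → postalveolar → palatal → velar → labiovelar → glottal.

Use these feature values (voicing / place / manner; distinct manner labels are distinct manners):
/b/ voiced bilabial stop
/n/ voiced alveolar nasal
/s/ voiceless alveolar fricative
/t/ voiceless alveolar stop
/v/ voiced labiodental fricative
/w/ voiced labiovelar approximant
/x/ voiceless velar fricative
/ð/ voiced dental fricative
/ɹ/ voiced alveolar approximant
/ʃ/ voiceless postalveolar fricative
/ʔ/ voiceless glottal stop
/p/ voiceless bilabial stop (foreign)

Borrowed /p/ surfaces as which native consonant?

/b/ is closest: same manner (stop), place distance 0 (bilabial→bilabial), voicing differs (+1); total 1. Next closest is /t/ at distance 3.

b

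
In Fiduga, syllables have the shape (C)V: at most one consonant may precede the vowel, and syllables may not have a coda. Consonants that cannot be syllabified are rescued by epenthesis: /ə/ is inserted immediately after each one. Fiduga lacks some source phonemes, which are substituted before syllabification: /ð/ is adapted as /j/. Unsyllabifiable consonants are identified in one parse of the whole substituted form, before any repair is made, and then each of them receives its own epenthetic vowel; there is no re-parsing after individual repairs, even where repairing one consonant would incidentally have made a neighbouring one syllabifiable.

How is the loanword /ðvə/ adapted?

Substitution: /ð/ → /j/, giving /jvə/.
The consonants /j/ cannot be parsed into a legal (C)V syllable (no codas are permitted; onsets are limited to one consonant).
Epenthesis after each stranded consonant: /j/ → /jə/.

jəvə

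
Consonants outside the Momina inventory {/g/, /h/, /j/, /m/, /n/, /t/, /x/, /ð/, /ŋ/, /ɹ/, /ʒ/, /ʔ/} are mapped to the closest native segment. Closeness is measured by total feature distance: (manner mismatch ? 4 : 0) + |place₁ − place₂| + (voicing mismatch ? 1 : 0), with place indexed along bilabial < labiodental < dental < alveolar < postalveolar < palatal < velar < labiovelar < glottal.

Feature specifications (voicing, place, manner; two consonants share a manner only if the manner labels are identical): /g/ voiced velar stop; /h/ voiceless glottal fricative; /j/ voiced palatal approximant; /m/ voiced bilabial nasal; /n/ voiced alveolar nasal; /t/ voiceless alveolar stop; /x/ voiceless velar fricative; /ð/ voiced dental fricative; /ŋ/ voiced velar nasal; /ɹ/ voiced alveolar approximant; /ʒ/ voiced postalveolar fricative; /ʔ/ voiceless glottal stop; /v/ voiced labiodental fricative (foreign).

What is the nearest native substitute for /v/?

ð

/ð/ is closest: same manner (fricative), place distance 1 (labiodental→dental), same voicing; total 1. Next closest is /ʒ/ at distance 3.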